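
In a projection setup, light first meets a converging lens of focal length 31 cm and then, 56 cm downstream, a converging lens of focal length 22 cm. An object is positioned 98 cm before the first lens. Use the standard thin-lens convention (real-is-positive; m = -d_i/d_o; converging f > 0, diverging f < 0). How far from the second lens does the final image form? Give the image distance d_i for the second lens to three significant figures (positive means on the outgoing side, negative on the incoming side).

-20.7 cm

Lens 1: 1/d_i1 = 1/f_1 - 1/d_o1 = 1/31 - 1/98 = 0.02205 cm^-1, so d_i1 = 45.343 cm.
Object distance for lens 2: d_o2 = 56 - 45.343 = 10.657 cm.
Lens 2: 1/d_i2 = 1/f_2 - 1/d_o2 = 1/22 - 1/(10.657) = -0.04838 cm^-1, so d_i2 = -20.668 cm.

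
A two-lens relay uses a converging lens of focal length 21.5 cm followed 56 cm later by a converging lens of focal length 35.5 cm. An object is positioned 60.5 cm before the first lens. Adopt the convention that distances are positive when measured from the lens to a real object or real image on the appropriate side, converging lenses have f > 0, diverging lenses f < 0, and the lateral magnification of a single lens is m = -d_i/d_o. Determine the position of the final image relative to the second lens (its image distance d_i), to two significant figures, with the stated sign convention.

Applying the thin-lens equation to the first lens, 1/21.5 = 1/60.5 + 1/d_i1, which gives d_i1 = 33.353 cm.
The intermediate image is 33.353 cm to the right of lens 1, so d_o2 = L - d_i1 = 56 - 33.353 = 22.647 cm.
Applying the thin-lens equation again with f_2 = 35.5 cm and d_o2 = 22.647 cm gives d_i2 = -62.554 cm.

-63 cm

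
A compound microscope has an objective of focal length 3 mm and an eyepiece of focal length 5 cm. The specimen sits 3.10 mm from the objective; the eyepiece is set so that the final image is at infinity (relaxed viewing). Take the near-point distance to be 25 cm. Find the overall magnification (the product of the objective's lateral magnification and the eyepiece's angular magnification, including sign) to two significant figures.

Convert to cm: f_obj = 3 mm = 0.3 cm; d_o = 3.10 mm = 0.31 cm.
Objective: 1/d_i = 1/f_obj - 1/d_o = 1/0.3 - 1/0.31 = 0.10753 cm^-1, so d_i = 9.300 cm.
m_obj = -d_i/d_o = -9.300/0.31 = -30.000.
Eyepiece angular magnification (image at infinity): M_eye = D/f_e = 25/5 = 5.000.
Overall M = m_obj x M_eye = (-30.000)(5.000) = -150.00.

-150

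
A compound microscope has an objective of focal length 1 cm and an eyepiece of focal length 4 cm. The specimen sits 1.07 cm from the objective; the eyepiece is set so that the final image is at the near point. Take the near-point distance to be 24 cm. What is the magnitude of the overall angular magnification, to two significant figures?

Objective: 1/d_i = 1/f_obj - 1/d_o = 1/1 - 1/1.07 = 0.06542 cm^-1, so d_i = 15.286 cm.
m_obj = -d_i/d_o = -15.286/1.07 = -14.286.
Eyepiece angular magnification (image at near point): M_eye = 1 + D/f_e = 1 + 24/4 = 7.000.
Overall M = m_obj x M_eye = (-14.286)(7.000) = -100.00.
|M| = 100.00.

100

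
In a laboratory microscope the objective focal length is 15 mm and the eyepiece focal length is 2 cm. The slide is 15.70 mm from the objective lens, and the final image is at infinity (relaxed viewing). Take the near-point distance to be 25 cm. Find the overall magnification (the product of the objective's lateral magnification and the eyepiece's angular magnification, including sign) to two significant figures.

-270

Convert to cm: f_obj = 15 mm = 1.5 cm; d_o = 15.70 mm = 1.57 cm.
Objective: 1/d_i = 1/f_obj - 1/d_o = 1/1.5 - 1/1.57 = 0.02972 cm^-1, so d_i = 33.643 cm.
m_obj = -d_i/d_o = -33.643/1.57 = -21.429.
Eyepiece angular magnification (image at infinity): M_eye = D/f_e = 25/2 = 12.500.
Overall M = m_obj x M_eye = (-21.429)(12.500) = -267.86.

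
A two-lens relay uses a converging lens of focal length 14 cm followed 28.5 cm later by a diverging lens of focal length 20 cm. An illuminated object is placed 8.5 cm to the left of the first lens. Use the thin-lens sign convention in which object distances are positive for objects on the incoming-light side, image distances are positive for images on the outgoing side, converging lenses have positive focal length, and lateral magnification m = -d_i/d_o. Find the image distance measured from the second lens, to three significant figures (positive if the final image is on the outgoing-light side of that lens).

Applying the thin-lens equation to the first lens, 1/14 = 1/8.5 + 1/d_i1, which gives d_i1 = -21.636 cm.
The intermediate image is virtual, 21.636 cm to the left of lens 1, so d_o2 = L - d_i1 = 28.5 - (-21.636) = 50.136 cm.
Applying the thin-lens equation again with f_2 = -20 cm and d_o2 = 50.136 cm gives d_i2 = -14.297 cm.

-14.3 cm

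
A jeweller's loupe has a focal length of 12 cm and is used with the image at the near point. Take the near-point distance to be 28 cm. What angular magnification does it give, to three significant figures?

M = 1 + D/f = 1 + 28/12 = 3.333.

3.33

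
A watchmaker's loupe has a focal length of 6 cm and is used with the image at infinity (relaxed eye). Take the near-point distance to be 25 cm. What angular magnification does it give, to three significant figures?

M = D/f = 25/6 = 4.167.

4.17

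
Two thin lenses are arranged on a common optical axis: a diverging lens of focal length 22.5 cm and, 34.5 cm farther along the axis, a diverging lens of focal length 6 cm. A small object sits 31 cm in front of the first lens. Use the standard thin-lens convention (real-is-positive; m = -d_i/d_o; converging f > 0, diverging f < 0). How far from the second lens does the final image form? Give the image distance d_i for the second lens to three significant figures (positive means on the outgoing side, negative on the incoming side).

-5.33 cm

Applying the thin-lens equation to the first lens, 1/(-22.5) = 1/31 + 1/d_i1, which gives d_i1 = -13.037 cm.
With d_i1 < 0 the first image is virtual and lies on the object side; the object distance for lens 2 is d_o2 = 34.5 - (-13.037) = 47.537 cm.
Applying the thin-lens equation again with f_2 = -6 cm and d_o2 = 47.537 cm gives d_i2 = -5.328 cm.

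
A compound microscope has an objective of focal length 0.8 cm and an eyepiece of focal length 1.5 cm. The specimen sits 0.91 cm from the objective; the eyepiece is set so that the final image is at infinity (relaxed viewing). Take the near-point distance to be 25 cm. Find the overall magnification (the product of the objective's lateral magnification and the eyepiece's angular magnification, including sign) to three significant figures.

-121

Objective: 1/d_i = 1/f_obj - 1/d_o = 1/0.8 - 1/0.91 = 0.15110 cm^-1, so d_i = 6.618 cm.
m_obj = -d_i/d_o = -6.618/0.91 = -7.273.
Eyepiece angular magnification (image at infinity): M_eye = D/f_e = 25/1.5 = 16.667.
Overall M = m_obj x M_eye = (-7.273)(16.667) = -121.21.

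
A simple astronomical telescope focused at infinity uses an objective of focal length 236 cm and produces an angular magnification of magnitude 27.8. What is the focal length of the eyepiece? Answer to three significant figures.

8.49 cm

|M| = f_obj/f_eye, so f_eye = f_obj/|M| = 236/27.8 = 8.489 cm.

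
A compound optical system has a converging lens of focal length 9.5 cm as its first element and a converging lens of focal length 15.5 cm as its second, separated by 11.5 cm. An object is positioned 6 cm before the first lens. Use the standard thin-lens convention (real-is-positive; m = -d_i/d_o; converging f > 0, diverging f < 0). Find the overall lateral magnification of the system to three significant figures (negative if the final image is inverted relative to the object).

Lens 1: 1/d_i1 = 1/f_1 - 1/d_o1 = 1/9.5 - 1/6 = -0.06140 cm^-1, so d_i1 = -16.286 cm.
m_1 = -(-16.286)/6 = 2.7143.
With d_i1 < 0 the first image is virtual and lies on the object side; the object distance for lens 2 is d_o2 = 11.5 - (-16.286) = 27.786 cm.
Lens 2: 1/d_i2 = 1/f_2 - 1/d_o2 = 1/15.5 - 1/(27.786) = 0.02853 cm^-1, so d_i2 = 35.055 cm.
m_2 = -(35.055)/(27.786) = -1.2616.
The system's lateral magnification is m_1 m_2 = (2.7143)(-1.2616) = -3.4244.

-3.42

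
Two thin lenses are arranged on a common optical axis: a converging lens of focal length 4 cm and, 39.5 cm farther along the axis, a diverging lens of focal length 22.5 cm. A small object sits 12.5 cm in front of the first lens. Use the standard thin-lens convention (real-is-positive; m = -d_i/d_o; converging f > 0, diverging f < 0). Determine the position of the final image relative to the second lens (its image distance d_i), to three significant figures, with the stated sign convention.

-13.5 cm

Applying the thin-lens equation to the first lens, 1/4 = 1/12.5 + 1/d_i1, which gives d_i1 = 5.882 cm.
That image sits 33.618 cm in front of the second lens, so d_o2 = 33.618 cm.
Applying the thin-lens equation again with f_2 = -22.5 cm and d_o2 = 33.618 cm gives d_i2 = -13.479 cm.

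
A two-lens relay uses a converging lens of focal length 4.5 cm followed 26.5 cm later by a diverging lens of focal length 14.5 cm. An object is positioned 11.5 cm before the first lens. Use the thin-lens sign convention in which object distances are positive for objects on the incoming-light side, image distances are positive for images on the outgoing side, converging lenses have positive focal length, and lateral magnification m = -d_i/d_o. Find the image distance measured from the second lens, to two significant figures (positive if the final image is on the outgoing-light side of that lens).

-8.2 cm

Applying the thin-lens equation to the first lens, 1/4.5 = 1/11.5 + 1/d_i1, which gives d_i1 = 7.393 cm.
That image sits 19.107 cm in front of the second lens, so d_o2 = 19.107 cm.
Applying the thin-lens equation again with f_2 = -14.5 cm and d_o2 = 19.107 cm gives d_i2 = -8.244 cm.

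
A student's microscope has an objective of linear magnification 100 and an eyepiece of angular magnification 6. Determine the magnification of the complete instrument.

600

The overall magnification of a compound microscope is the product of the objective and eyepiece magnifications:
M = M_obj x M_eye = 100 x 6 = 600.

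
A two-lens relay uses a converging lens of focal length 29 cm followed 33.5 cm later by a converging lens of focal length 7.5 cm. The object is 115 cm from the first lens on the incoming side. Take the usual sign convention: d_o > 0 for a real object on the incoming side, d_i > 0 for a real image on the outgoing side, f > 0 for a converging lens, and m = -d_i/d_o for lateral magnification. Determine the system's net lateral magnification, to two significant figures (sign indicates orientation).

-0.20

First lens: d_i1 = 1/(1/29 - 1/115) = 38.779 cm.
m_1 = -(38.779)/115 = -0.3372.
This image would form 38.779 cm past lens 1, i.e. 5.279 cm beyond lens 2, so it is a virtual object for lens 2: d_o2 = 33.5 - 38.779 = -5.279 cm.
Second lens: d_i2 = 1/(1/7.5 - 1/(-5.279)) = 3.098 cm.
m_2 = -(3.098)/(-5.279) = 0.5869.
Overall magnification: m = m_1 m_2 = -0.1979.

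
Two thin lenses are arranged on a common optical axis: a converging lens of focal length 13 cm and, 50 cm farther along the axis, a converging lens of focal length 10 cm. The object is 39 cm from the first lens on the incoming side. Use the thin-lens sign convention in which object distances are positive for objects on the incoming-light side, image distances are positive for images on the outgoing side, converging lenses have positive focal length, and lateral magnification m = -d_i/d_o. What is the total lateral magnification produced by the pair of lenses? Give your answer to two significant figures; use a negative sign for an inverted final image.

0.24

Lens 1: 1/d_i1 = 1/f_1 - 1/d_o1 = 1/13 - 1/39 = 0.05128 cm^-1, so d_i1 = 19.500 cm.
m_1 = -(19.500)/39 = -0.5000.
Object distance for lens 2: d_o2 = 50 - 19.500 = 30.500 cm.
Lens 2: 1/d_i2 = 1/f_2 - 1/d_o2 = 1/10 - 1/(30.500) = 0.06721 cm^-1, so d_i2 = 14.878 cm.
m_2 = -(14.878)/(30.500) = -0.4878.
The system's lateral magnification is m_1 m_2 = (-0.5000)(-0.4878) = 0.2439.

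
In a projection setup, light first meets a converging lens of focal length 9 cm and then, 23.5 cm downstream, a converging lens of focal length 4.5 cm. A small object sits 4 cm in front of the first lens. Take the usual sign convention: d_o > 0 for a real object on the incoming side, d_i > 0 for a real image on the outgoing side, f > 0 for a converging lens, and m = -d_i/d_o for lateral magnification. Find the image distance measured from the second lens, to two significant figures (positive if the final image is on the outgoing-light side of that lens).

Applying the thin-lens equation to the first lens, 1/9 = 1/4 + 1/d_i1, which gives d_i1 = -7.200 cm.
With d_i1 < 0 the first image is virtual and lies on the object side; the object distance for lens 2 is d_o2 = 23.5 - (-7.200) = 30.700 cm.
Applying the thin-lens equation again with f_2 = 4.5 cm and d_o2 = 30.700 cm gives d_i2 = 5.273 cm.

5.3 cm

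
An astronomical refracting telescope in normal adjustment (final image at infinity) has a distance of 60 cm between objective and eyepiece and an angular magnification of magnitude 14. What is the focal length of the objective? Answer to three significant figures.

56.0 cm

In normal adjustment the tube length equals f_obj + f_eye and |M| = f_obj/f_eye.
So f_obj = 14 f_eye and 14 f_eye + f_eye = 60 cm, giving f_eye = 60/15 = 4.000 cm and f_obj = 56.000 cm.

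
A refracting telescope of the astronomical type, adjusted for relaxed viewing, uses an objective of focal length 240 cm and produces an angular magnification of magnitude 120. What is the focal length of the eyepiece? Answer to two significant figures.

|M| = f_obj/f_eye, so f_eye = f_obj/|M| = 240/120.0 = 2.000 cm.

2.0 cm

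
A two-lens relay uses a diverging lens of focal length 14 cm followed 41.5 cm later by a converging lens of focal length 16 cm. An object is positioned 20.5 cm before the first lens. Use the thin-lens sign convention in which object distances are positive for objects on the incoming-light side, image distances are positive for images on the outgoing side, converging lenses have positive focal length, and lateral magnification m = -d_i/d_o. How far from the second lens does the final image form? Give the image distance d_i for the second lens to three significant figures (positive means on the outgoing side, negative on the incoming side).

23.6 cm

First lens: d_i1 = 1/(1/(-14) - 1/20.5) = -8.319 cm.
With d_i1 < 0 the first image is virtual and lies on the object side; the object distance for lens 2 is d_o2 = 41.5 - (-8.319) = 49.819 cm.
Second lens: d_i2 = 1/(1/16 - 1/(49.819)) = 23.570 cm.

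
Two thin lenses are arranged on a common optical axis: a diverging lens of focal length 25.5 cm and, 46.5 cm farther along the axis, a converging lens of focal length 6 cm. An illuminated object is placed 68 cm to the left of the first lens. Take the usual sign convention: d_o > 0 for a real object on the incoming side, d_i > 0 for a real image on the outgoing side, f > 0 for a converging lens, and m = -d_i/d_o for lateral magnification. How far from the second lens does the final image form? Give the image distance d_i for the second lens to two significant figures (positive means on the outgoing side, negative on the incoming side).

Applying the thin-lens equation to the first lens, 1/(-25.5) = 1/68 + 1/d_i1, which gives d_i1 = -18.545 cm.
With d_i1 < 0 the first image is virtual and lies on the object side; the object distance for lens 2 is d_o2 = 46.5 - (-18.545) = 65.045 cm.
Applying the thin-lens equation again with f_2 = 6 cm and d_o2 = 65.045 cm gives d_i2 = 6.610 cm.

6.6 cm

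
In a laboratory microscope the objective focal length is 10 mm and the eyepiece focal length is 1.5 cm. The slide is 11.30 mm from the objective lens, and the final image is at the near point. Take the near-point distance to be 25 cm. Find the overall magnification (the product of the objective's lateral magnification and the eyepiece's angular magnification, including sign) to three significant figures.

Convert to cm: f_obj = 10 mm = 1 cm; d_o = 11.30 mm = 1.13 cm.
Objective: 1/d_i = 1/f_obj - 1/d_o = 1/1 - 1/1.13 = 0.11504 cm^-1, so d_i = 8.692 cm.
m_obj = -d_i/d_o = -8.692/1.13 = -7.692.
Eyepiece angular magnification (image at near point): M_eye = 1 + D/f_e = 1 + 25/1.5 = 17.667.
Overall M = m_obj x M_eye = (-7.692)(17.667) = -135.90.

-136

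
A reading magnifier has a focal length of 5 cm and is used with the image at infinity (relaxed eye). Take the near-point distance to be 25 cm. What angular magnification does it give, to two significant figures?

M = D/f = 25/5 = 5.000.

5.0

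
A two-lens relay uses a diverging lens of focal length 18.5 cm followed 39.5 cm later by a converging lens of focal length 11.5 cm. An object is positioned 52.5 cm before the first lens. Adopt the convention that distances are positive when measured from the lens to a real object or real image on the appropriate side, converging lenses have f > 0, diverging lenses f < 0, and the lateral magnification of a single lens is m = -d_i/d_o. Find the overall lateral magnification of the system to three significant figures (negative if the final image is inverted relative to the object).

First lens: d_i1 = 1/(1/(-18.5) - 1/52.5) = -13.680 cm.
m_1 = -(-13.680)/52.5 = 0.2606.
The intermediate image is virtual, 13.680 cm to the left of lens 1, so d_o2 = L - d_i1 = 39.5 - (-13.680) = 53.180 cm.
Second lens: d_i2 = 1/(1/11.5 - 1/(53.180)) = 14.673 cm.
m_2 = -(14.673)/(53.180) = -0.2759.
The system's lateral magnification is m_1 m_2 = (0.2606)(-0.2759) = -0.0719.

-0.0719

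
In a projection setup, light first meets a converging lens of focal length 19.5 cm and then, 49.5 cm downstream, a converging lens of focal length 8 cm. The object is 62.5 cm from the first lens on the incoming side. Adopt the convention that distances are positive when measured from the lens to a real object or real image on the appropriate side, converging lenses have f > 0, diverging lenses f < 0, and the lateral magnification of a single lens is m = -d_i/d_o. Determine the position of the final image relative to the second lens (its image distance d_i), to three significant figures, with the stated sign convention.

First lens: d_i1 = 1/(1/19.5 - 1/62.5) = 28.343 cm.
The intermediate image is 28.343 cm to the right of lens 1, so d_o2 = L - d_i1 = 49.5 - 28.343 = 21.157 cm.
Second lens: d_i2 = 1/(1/8 - 1/(21.157)) = 12.864 cm.

12.9 cm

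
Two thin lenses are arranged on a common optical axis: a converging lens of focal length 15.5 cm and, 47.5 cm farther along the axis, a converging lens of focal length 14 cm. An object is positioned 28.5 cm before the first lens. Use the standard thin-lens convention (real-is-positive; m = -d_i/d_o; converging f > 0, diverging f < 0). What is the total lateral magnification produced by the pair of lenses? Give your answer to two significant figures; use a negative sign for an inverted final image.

Applying the thin-lens equation to the first lens, 1/15.5 = 1/28.5 + 1/d_i1, which gives d_i1 = 33.981 cm.
Its lateral magnification is m_1 = -d_i1/d_o1 = -(33.981)/28.5 = -1.1923.
The intermediate image is 33.981 cm to the right of lens 1, so d_o2 = L - d_i1 = 47.5 - 33.981 = 13.519 cm.
Applying the thin-lens equation again with f_2 = 14 cm and d_o2 = 13.519 cm gives d_i2 = -393.680 cm.
m_2 = -(-393.680)/(13.519) = 29.1200.
Total m = m_1 x m_2 = (-1.1923)(29.1200) = -34.7200.

-35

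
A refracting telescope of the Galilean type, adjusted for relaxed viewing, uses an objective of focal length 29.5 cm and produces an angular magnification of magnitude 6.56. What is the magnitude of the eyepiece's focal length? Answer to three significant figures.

|M| = f_obj/|f_eye|, so |f_eye| = f_obj/|M| = 29.5/6.56 = 4.497 cm.
(The eyepiece is diverging, so its signed focal length is -4.497 cm.)

4.50 cm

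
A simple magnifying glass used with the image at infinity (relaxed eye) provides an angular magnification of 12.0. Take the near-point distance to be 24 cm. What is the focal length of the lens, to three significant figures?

2.00 cm

For the image at infinity, M = D/f.
f = D/M = 24/12.0 = 2.000 cm.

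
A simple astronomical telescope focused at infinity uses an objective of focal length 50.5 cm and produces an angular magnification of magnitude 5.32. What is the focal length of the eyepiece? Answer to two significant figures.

9.5 cm

|M| = f_obj/f_eye, so f_eye = f_obj/|M| = 50.5/5.32 = 9.492 cm.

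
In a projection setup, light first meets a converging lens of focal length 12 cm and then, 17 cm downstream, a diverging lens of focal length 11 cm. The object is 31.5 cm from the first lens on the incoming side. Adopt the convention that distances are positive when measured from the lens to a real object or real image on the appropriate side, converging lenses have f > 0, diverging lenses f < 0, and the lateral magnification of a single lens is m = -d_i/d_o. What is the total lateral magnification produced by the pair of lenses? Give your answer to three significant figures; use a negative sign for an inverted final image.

-0.786

Lens 1: 1/d_i1 = 1/f_1 - 1/d_o1 = 1/12 - 1/31.5 = 0.05159 cm^-1, so d_i1 = 19.385 cm.
m_1 = -(19.385)/31.5 = -0.6154.
This image would form 19.385 cm past lens 1, i.e. 2.385 cm beyond lens 2, so it is a virtual object for lens 2: d_o2 = 17 - 19.385 = -2.385 cm.
Lens 2: 1/d_i2 = 1/f_2 - 1/d_o2 = 1/(-11) - 1/(-2.385) = 0.32845 cm^-1, so d_i2 = 3.045 cm.
m_2 = -(3.045)/(-2.385) = 1.2768.
Total m = m_1 x m_2 = (-0.6154)(1.2768) = -0.7857.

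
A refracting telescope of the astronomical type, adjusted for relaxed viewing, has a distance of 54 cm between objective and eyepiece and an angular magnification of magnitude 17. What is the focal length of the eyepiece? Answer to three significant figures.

3.00 cm

In normal adjustment the tube length equals f_obj + f_eye and |M| = f_obj/f_eye.
So f_obj = 17 f_eye and 17 f_eye + f_eye = 54 cm, giving f_eye = 54/18 = 3.000 cm and f_obj = 51.000 cm.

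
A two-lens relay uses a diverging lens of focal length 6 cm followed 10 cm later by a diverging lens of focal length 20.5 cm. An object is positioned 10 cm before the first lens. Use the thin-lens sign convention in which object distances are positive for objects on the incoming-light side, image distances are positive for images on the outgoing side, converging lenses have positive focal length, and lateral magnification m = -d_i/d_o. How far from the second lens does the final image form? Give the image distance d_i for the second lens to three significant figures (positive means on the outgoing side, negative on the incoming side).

-8.23 cm

Applying the thin-lens equation to the first lens, 1/(-6) = 1/10 + 1/d_i1, which gives d_i1 = -3.750 cm.
The intermediate image is virtual, 3.750 cm to the left of lens 1, so d_o2 = L - d_i1 = 10 - (-3.750) = 13.750 cm.
Applying the thin-lens equation again with f_2 = -20.5 cm and d_o2 = 13.750 cm gives d_i2 = -8.230 cm.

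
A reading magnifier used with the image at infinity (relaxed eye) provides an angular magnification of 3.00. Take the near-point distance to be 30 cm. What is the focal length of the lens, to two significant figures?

For the image at infinity, M = D/f.
f = D/M = 30/3.0 = 10.000 cm.

10 cm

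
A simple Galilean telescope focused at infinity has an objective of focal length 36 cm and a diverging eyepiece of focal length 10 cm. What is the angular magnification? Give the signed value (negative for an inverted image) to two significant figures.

M = -f_obj/f_eye = -36/(-10) = 3.600.

3.6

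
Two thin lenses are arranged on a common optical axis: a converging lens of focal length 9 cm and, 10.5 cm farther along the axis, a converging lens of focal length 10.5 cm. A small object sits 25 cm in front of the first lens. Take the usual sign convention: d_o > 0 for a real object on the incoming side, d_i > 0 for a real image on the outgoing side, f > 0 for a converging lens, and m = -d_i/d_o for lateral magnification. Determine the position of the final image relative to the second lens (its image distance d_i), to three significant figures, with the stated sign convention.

2.66 cm

First lens: d_i1 = 1/(1/9 - 1/25) = 14.063 cm.
Since 14.063 cm > 10.5 cm, the first image lies past the second lens and serves as a virtual object: d_o2 = L - d_i1 = -3.563 cm.
Second lens: d_i2 = 1/(1/10.5 - 1/(-3.563)) = 2.660 cm.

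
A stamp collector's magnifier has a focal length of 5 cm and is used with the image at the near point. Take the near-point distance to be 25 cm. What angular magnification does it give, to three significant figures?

6.00

M = 1 + D/f = 1 + 25/5 = 6.000.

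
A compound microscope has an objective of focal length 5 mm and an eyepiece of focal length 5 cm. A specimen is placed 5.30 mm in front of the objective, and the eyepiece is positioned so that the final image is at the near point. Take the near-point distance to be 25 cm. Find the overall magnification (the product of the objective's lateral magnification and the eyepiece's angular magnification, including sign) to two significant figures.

-100

Convert to cm: f_obj = 5 mm = 0.5 cm; d_o = 5.30 mm = 0.53 cm.
Objective: 1/d_i = 1/f_obj - 1/d_o = 1/0.5 - 1/0.53 = 0.11321 cm^-1, so d_i = 8.833 cm.
m_obj = -d_i/d_o = -8.833/0.53 = -16.667.
Eyepiece angular magnification (image at near point): M_eye = 1 + D/f_e = 1 + 25/5 = 6.000.
Overall M = m_obj x M_eye = (-16.667)(6.000) = -100.00.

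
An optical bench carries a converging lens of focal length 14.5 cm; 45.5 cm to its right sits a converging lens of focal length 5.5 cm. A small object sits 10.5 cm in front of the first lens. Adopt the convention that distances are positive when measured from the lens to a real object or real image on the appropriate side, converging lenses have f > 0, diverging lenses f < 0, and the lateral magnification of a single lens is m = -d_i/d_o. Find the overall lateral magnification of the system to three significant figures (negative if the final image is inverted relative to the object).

Applying the thin-lens equation to the first lens, 1/14.5 = 1/10.5 + 1/d_i1, which gives d_i1 = -38.063 cm.
Its lateral magnification is m_1 = -d_i1/d_o1 = -(-38.063)/10.5 = 3.6250.
The intermediate image is virtual, 38.063 cm to the left of lens 1, so d_o2 = L - d_i1 = 45.5 - (-38.063) = 83.562 cm.
Applying the thin-lens equation again with f_2 = 5.5 cm and d_o2 = 83.562 cm gives d_i2 = 5.888 cm.
m_2 = -(5.888)/(83.562) = -0.0705.
The system's lateral magnification is m_1 m_2 = (3.6250)(-0.0705) = -0.2554.

-0.255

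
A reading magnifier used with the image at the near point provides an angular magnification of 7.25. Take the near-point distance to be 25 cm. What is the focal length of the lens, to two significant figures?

For the image at the near point, M = 1 + D/f.
f = D/(M - 1) = 25/(7.25 - 1) = 4.000 cm.

4.0 cm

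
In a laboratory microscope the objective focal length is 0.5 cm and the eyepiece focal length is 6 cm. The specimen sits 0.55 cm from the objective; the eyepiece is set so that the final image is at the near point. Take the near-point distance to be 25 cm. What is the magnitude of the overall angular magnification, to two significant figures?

52

Objective: 1/d_i = 1/f_obj - 1/d_o = 1/0.5 - 1/0.55 = 0.18182 cm^-1, so d_i = 5.500 cm.
m_obj = -d_i/d_o = -5.500/0.55 = -10.000.
Eyepiece angular magnification (image at near point): M_eye = 1 + D/f_e = 1 + 25/6 = 5.167.
Overall M = m_obj x M_eye = (-10.000)(5.167) = -51.67.
|M| = 51.67.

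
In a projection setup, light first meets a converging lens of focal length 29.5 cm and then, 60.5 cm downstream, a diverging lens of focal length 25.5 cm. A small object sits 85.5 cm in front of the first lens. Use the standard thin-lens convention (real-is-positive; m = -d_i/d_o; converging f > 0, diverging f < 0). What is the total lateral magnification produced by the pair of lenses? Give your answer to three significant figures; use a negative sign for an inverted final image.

First lens: d_i1 = 1/(1/29.5 - 1/85.5) = 45.040 cm.
m_1 = -(45.040)/85.5 = -0.5268.
That image sits 15.460 cm in front of the second lens, so d_o2 = 15.460 cm.
Second lens: d_i2 = 1/(1/(-25.5) - 1/(15.460)) = -9.625 cm.
m_2 = -(-9.625)/(15.460) = 0.6226.
Total m = m_1 x m_2 = (-0.5268)(0.6226) = -0.3280.

-0.328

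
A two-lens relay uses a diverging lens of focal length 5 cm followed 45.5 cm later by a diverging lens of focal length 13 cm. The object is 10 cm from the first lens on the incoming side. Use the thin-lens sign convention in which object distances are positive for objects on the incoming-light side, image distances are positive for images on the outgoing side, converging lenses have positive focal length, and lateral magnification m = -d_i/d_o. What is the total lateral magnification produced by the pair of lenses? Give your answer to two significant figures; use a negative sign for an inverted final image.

0.070

Lens 1: 1/d_i1 = 1/f_1 - 1/d_o1 = 1/(-5) - 1/10 = -0.30000 cm^-1, so d_i1 = -3.333 cm.
m_1 = -(-3.333)/10 = 0.3333.
With d_i1 < 0 the first image is virtual and lies on the object side; the object distance for lens 2 is d_o2 = 45.5 - (-3.333) = 48.833 cm.
Lens 2: 1/d_i2 = 1/f_2 - 1/d_o2 = 1/(-13) - 1/(48.833) = -0.09740 cm^-1, so d_i2 = -10.267 cm.
m_2 = -(-10.267)/(48.833) = 0.2102.
Total m = m_1 x m_2 = (0.3333)(0.2102) = 0.0701.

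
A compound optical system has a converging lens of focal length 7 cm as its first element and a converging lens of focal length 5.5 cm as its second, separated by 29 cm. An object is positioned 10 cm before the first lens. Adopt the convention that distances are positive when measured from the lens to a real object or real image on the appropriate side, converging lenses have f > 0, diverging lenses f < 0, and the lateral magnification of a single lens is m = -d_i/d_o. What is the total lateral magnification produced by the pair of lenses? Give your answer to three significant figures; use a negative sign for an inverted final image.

77.0

Applying the thin-lens equation to the first lens, 1/7 = 1/10 + 1/d_i1, which gives d_i1 = 23.333 cm.
Its lateral magnification is m_1 = -d_i1/d_o1 = -(23.333)/10 = -2.3333.
The intermediate image is 23.333 cm to the right of lens 1, so d_o2 = L - d_i1 = 29 - 23.333 = 5.667 cm.
Applying the thin-lens equation again with f_2 = 5.5 cm and d_o2 = 5.667 cm gives d_i2 = 187.000 cm.
m_2 = -(187.000)/(5.667) = -33.0000.
Overall magnification: m = m_1 m_2 = 77.0000.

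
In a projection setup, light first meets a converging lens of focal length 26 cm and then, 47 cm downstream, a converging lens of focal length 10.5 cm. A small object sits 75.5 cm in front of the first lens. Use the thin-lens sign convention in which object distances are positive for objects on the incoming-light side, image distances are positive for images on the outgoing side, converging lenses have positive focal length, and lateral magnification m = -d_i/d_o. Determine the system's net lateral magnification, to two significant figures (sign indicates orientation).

-1.7

Lens 1: 1/d_i1 = 1/f_1 - 1/d_o1 = 1/26 - 1/75.5 = 0.02522 cm^-1, so d_i1 = 39.657 cm.
m_1 = -(39.657)/75.5 = -0.5253.
The intermediate image is 39.657 cm to the right of lens 1, so d_o2 = L - d_i1 = 47 - 39.657 = 7.343 cm.
Lens 2: 1/d_i2 = 1/f_2 - 1/d_o2 = 1/10.5 - 1/(7.343) = -0.04094 cm^-1, so d_i2 = -24.427 cm.
m_2 = -(-24.427)/(7.343) = 3.3264.
The system's lateral magnification is m_1 m_2 = (-0.5253)(3.3264) = -1.7472.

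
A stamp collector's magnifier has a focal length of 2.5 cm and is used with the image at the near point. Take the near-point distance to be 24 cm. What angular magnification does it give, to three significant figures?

10.6

M = 1 + D/f = 1 + 24/2.5 = 10.600.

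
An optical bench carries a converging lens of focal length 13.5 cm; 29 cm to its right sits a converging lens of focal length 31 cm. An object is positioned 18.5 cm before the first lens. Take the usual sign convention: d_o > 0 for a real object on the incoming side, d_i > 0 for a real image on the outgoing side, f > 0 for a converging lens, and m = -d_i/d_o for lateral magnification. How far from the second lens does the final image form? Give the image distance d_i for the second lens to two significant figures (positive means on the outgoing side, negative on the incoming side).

Lens 1: 1/d_i1 = 1/f_1 - 1/d_o1 = 1/13.5 - 1/18.5 = 0.02002 cm^-1, so d_i1 = 49.950 cm.
Since 49.950 cm > 29 cm, the first image lies past the second lens and serves as a virtual object: d_o2 = L - d_i1 = -20.950 cm.
Lens 2: 1/d_i2 = 1/f_2 - 1/d_o2 = 1/31 - 1/(-20.950) = 0.07999 cm^-1, so d_i2 = 12.501 cm.

13 cm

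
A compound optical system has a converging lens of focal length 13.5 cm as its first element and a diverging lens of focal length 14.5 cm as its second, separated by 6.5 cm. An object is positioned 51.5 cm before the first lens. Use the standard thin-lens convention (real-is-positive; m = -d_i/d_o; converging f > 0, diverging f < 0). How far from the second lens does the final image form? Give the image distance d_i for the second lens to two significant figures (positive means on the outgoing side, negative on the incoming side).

First lens: d_i1 = 1/(1/13.5 - 1/51.5) = 18.296 cm.
Since 18.296 cm > 6.5 cm, the first image lies past the second lens and serves as a virtual object: d_o2 = L - d_i1 = -11.796 cm.
Second lens: d_i2 = 1/(1/(-14.5) - 1/(-11.796)) = 63.257 cm.

63 cm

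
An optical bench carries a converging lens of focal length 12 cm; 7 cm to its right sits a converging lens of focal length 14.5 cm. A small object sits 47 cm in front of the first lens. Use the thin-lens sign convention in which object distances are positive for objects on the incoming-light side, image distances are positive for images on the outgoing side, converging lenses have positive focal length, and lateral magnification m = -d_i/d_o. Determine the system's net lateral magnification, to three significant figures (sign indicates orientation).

First lens: d_i1 = 1/(1/12 - 1/47) = 16.114 cm.
m_1 = -(16.114)/47 = -0.3429.
Since 16.114 cm > 7 cm, the first image lies past the second lens and serves as a virtual object: d_o2 = L - d_i1 = -9.114 cm.
Second lens: d_i2 = 1/(1/14.5 - 1/(-9.114)) = 5.596 cm.
m_2 = -(5.596)/(-9.114) = 0.6140.
Overall magnification: m = m_1 m_2 = -0.2105.

-0.211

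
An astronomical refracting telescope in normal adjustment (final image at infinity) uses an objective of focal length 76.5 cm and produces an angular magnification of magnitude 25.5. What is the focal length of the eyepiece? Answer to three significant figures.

|M| = f_obj/f_eye, so f_eye = f_obj/|M| = 76.5/25.5 = 3.000 cm.

3.00 cm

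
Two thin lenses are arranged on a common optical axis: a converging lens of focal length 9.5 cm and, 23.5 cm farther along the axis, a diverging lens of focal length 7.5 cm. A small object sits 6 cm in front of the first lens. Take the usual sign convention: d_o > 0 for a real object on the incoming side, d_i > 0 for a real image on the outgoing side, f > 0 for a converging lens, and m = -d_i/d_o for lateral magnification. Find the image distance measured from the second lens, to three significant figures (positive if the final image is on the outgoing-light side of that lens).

-6.31 cm

First lens: d_i1 = 1/(1/9.5 - 1/6) = -16.286 cm.
With d_i1 < 0 the first image is virtual and lies on the object side; the object distance for lens 2 is d_o2 = 23.5 - (-16.286) = 39.786 cm.
Second lens: d_i2 = 1/(1/(-7.5) - 1/(39.786)) = -6.310 cm.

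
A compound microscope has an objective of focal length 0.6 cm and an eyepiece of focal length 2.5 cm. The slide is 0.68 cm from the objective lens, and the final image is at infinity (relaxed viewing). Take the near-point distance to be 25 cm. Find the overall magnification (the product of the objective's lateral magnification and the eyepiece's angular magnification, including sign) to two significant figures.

-75

Objective: 1/d_i = 1/f_obj - 1/d_o = 1/0.6 - 1/0.68 = 0.19608 cm^-1, so d_i = 5.100 cm.
m_obj = -d_i/d_o = -5.100/0.68 = -7.500.
Eyepiece angular magnification (image at infinity): M_eye = D/f_e = 25/2.5 = 10.000.
Overall M = m_obj x M_eye = (-7.500)(10.000) = -75.00.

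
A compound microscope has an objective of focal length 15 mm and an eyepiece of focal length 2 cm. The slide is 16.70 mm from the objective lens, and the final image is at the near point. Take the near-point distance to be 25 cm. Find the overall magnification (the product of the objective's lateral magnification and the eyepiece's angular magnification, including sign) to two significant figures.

Convert to cm: f_obj = 15 mm = 1.5 cm; d_o = 16.70 mm = 1.67 cm.
Objective: 1/d_i = 1/f_obj - 1/d_o = 1/1.5 - 1/1.67 = 0.06786 cm^-1, so d_i = 14.735 cm.
m_obj = -d_i/d_o = -14.735/1.67 = -8.824.
Eyepiece angular magnification (image at near point): M_eye = 1 + D/f_e = 1 + 25/2 = 13.500.
Overall M = m_obj x M_eye = (-8.824)(13.500) = -119.12.

-120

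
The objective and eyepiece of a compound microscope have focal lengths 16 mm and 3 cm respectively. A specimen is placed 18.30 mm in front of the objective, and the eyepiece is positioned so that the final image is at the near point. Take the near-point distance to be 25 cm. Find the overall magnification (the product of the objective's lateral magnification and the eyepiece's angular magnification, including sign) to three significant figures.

Convert to cm: f_obj = 16 mm = 1.6 cm; d_o = 18.30 mm = 1.83 cm.
Objective: 1/d_i = 1/f_obj - 1/d_o = 1/1.6 - 1/1.83 = 0.07855 cm^-1, so d_i = 12.730 cm.
m_obj = -d_i/d_o = -12.730/1.83 = -6.957.
Eyepiece angular magnification (image at near point): M_eye = 1 + D/f_e = 1 + 25/3 = 9.333.
Overall M = m_obj x M_eye = (-6.957)(9.333) = -64.93.

-64.9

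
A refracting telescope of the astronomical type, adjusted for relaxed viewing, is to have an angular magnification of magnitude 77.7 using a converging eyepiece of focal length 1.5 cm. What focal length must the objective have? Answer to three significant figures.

|M| = f_obj/|f_eye|, so f_obj = |M| x |f_eye| = 77.7 x 1.5 = 116.550 cm.

117 cm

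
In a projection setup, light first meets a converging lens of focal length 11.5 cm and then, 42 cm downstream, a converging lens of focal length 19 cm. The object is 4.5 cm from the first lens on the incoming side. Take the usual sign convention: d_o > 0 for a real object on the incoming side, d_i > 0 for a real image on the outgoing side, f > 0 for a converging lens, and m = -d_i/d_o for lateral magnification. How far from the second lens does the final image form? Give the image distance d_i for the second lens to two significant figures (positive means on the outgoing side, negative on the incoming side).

Lens 1: 1/d_i1 = 1/f_1 - 1/d_o1 = 1/11.5 - 1/4.5 = -0.13527 cm^-1, so d_i1 = -7.393 cm.
The intermediate image is virtual, 7.393 cm to the left of lens 1, so d_o2 = L - d_i1 = 42 - (-7.393) = 49.393 cm.
Lens 2: 1/d_i2 = 1/f_2 - 1/d_o2 = 1/19 - 1/(49.393) = 0.03239 cm^-1, so d_i2 = 30.878 cm.

31 cm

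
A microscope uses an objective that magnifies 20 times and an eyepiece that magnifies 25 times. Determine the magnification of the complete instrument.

500

The overall magnification of a compound microscope is the product of the objective and eyepiece magnifications:
M = M_obj x M_eye = 20 x 25 = 500.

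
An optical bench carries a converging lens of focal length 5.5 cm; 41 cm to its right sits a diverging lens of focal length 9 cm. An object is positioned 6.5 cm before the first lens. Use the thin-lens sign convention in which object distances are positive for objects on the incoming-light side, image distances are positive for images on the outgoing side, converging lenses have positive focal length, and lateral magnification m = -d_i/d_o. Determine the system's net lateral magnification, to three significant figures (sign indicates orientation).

-3.47

Lens 1: 1/d_i1 = 1/f_1 - 1/d_o1 = 1/5.5 - 1/6.5 = 0.02797 cm^-1, so d_i1 = 35.750 cm.
m_1 = -(35.750)/6.5 = -5.5000.
The intermediate image is 35.750 cm to the right of lens 1, so d_o2 = L - d_i1 = 41 - 35.750 = 5.250 cm.
Lens 2: 1/d_i2 = 1/f_2 - 1/d_o2 = 1/(-9) - 1/(5.250) = -0.30159 cm^-1, so d_i2 = -3.316 cm.
m_2 = -(-3.316)/(5.250) = 0.6316.
The system's lateral magnification is m_1 m_2 = (-5.5000)(0.6316) = -3.4737.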